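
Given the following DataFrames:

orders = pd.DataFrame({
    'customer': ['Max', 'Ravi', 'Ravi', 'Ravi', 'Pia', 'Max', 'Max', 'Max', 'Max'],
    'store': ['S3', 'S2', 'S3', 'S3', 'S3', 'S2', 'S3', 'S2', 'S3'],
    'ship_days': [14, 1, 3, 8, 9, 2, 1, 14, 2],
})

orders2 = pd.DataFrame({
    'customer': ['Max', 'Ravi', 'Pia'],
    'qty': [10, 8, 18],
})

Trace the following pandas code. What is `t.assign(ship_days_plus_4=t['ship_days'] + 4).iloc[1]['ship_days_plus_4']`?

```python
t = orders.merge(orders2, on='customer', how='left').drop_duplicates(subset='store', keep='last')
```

6

merge on 'customer' (how='left') → 9 rows:
  customer store  ship_days  qty
0      Max    S3         14   10
1     Ravi    S2          1    8
2     Ravi    S3          3    8
3     Ravi    S3          8    8
4      Pia    S3          9   18
5      Max    S2          2   10
6      Max    S3          1   10
7      Max    S2         14   10
8      Max    S3          2   10
drop duplicate store (keep=last):
  customer store  ship_days  qty
7      Max    S2         14   10
8      Max    S3          2   10
add column ship_days_plus_4 = t['ship_days'] + 4:
  customer store  ship_days  qty  ship_days_plus_4
7      Max    S2         14   10                18
8      Max    S3          2   10                 6
The value at position 1, column 'ship_days_plus_4' is 6.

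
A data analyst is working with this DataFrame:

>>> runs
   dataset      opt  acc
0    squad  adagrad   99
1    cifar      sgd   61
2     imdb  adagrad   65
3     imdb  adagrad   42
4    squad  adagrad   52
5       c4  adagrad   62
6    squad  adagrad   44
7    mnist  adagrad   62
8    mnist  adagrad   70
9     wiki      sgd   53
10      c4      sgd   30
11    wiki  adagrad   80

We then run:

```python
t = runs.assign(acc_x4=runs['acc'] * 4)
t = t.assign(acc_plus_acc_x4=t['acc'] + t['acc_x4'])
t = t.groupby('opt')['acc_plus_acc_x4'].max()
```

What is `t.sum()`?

800

add column acc_x4 = runs['acc'] * 4:
   dataset      opt  acc  acc_x4
0    squad  adagrad   99     396
1    cifar      sgd   61     244
2     imdb  adagrad   65     260
3     imdb  adagrad   42     168
4    squad  adagrad   52     208
5       c4  adagrad   62     248
6    squad  adagrad   44     176
7    mnist  adagrad   62     248
8    mnist  adagrad   70     280
9     wiki      sgd   53     212
10      c4      sgd   30     120
11    wiki  adagrad   80     320
add column acc_plus_acc_x4 = t['acc'] + t['acc_x4']:
   dataset      opt  acc  acc_x4  acc_plus_acc_x4
0    squad  adagrad   99     396              495
1    cifar      sgd   61     244              305
2     imdb  adagrad   65     260              325
3     imdb  adagrad   42     168              210
4    squad  adagrad   52     208              260
5       c4  adagrad   62     248              310
6    squad  adagrad   44     176              220
7    mnist  adagrad   62     248              310
8    mnist  adagrad   70     280              350
9     wiki      sgd   53     212              265
10      c4      sgd   30     120              150
11    wiki  adagrad   80     320              400
group by opt, max of acc_plus_acc_x4:
opt
adagrad    495
sgd        305
Name: acc_plus_acc_x4, dtype: int64
Then the sum of the resulting series: 800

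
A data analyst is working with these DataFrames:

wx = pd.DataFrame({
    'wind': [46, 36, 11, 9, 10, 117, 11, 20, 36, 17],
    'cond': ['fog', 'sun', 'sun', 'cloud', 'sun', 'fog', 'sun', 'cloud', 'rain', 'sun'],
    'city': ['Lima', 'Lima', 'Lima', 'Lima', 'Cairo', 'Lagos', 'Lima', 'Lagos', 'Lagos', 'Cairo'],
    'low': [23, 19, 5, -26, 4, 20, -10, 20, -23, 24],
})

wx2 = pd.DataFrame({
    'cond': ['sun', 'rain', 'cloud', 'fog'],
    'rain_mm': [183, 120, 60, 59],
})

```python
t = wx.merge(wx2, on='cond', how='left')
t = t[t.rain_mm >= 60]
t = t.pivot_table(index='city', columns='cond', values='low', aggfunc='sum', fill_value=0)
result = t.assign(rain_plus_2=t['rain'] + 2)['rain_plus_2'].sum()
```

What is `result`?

merge on 'cond' (how='left') → 10 rows:
   wind   cond   city  low  rain_mm
0    46    fog   Lima   23       59
1    36    sun   Lima   19      183
2    11    sun   Lima    5      183
3     9  cloud   Lima  -26       60
4    10    sun  Cairo    4      183
5   117    fog  Lagos   20       59
6    11    sun   Lima  -10      183
7    20  cloud  Lagos   20       60
8    36   rain  Lagos  -23      120
9    17    sun  Cairo   24      183
filter rows where rain_mm >= 60:
   wind   cond   city  low  rain_mm
1    36    sun   Lima   19      183
2    11    sun   Lima    5      183
3     9  cloud   Lima  -26       60
4    10    sun  Cairo    4      183
6    11    sun   Lima  -10      183
7    20  cloud  Lagos   20       60
8    36   rain  Lagos  -23      120
9    17    sun  Cairo   24      183
pivot: rows=city, cols=cond, sum(low):
cond   cloud  rain  sun
city                   
Cairo      0     0   28
Lagos     20   -23    0
Lima     -26     0   14
add column rain_plus_2 = t['rain'] + 2:
cond   cloud  rain  sun  rain_plus_2
city                                
Cairo      0     0   28            2
Lagos     20   -23    0          -21
Lima     -26     0   14            2
So sum() = -17.

-17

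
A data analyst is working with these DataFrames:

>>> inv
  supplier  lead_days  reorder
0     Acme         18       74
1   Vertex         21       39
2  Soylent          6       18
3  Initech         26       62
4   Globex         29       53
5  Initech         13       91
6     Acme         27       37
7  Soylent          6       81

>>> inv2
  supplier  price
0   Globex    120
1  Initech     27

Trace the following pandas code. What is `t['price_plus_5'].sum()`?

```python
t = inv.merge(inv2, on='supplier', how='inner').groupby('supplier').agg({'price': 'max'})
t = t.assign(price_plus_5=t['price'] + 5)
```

merge on 'supplier' (how='inner') → 3 rows:
  supplier  lead_days  reorder  price
0  Initech         26       62     27
1   Globex         29       53    120
2  Initech         13       91     27
group by supplier, max of price:
          price
supplier       
Globex      120
Initech      27
add column price_plus_5 = t['price'] + 5:
          price  price_plus_5
supplier                     
Globex      120           125
Initech      27            32
Taking the sum of column 'price_plus_5' gives 157.

157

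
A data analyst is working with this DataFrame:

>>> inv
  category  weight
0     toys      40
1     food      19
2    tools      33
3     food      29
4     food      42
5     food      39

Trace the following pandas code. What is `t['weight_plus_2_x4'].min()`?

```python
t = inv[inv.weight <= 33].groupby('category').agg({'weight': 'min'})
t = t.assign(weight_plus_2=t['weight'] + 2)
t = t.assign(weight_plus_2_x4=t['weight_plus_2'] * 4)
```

84

filter rows where weight <= 33:
  category  weight
1     food      19
2    tools      33
3     food      29
group by category, min of weight:
          weight
category        
food          19
tools         33
add column weight_plus_2 = t['weight'] + 2:
          weight  weight_plus_2
category                       
food          19             21
tools         33             35
add column weight_plus_2_x4 = t['weight_plus_2'] * 4:
          weight  weight_plus_2  weight_plus_2_x4
category                                         
food          19             21                84
tools         33             35               140
Reading off the min of column 'weight_plus_2_x4', we get 84.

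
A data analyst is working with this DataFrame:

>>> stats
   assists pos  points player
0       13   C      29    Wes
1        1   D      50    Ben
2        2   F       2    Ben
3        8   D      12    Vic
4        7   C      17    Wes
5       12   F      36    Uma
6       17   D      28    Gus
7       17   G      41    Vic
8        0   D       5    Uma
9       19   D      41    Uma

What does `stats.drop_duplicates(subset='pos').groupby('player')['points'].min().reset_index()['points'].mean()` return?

drop duplicate pos (keep=first):
   assists pos  points player
0       13   C      29    Wes
1        1   D      50    Ben
2        2   F       2    Ben
7       17   G      41    Vic
group by player, min of points:
player
Ben     2
Vic    41
Wes    29
Name: points, dtype: int64
reset_index():
  player  points
0    Ben       2
1    Vic      41
2    Wes      29

24.0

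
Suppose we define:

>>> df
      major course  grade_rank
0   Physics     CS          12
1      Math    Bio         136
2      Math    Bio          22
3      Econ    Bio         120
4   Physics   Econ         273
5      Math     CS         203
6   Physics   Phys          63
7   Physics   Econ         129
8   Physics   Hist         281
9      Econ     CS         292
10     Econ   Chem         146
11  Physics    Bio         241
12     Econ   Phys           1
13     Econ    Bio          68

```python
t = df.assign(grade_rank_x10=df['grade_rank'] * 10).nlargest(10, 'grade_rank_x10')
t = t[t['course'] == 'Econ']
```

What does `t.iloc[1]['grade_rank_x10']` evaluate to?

add column grade_rank_x10 = df['grade_rank'] * 10:
      major course  grade_rank  grade_rank_x10
0   Physics     CS          12             120
1      Math    Bio         136            1360
2      Math    Bio          22             220
3      Econ    Bio         120            1200
4   Physics   Econ         273            2730
5      Math     CS         203            2030
6   Physics   Phys          63             630
7   Physics   Econ         129            1290
8   Physics   Hist         281            2810
9      Econ     CS         292            2920
10     Econ   Chem         146            1460
11  Physics    Bio         241            2410
12     Econ   Phys           1              10
13     Econ    Bio          68             680
take 10 rows with largest grade_rank_x10:
      major course  grade_rank  grade_rank_x10
9      Econ     CS         292            2920
8   Physics   Hist         281            2810
4   Physics   Econ         273            2730
11  Physics    Bio         241            2410
5      Math     CS         203            2030
10     Econ   Chem         146            1460
1      Math    Bio         136            1360
7   Physics   Econ         129            1290
3      Econ    Bio         120            1200
13     Econ    Bio          68             680
filter rows where course == 'Econ':
     major course  grade_rank  grade_rank_x10
4  Physics   Econ         273            2730
7  Physics   Econ         129            1290

1290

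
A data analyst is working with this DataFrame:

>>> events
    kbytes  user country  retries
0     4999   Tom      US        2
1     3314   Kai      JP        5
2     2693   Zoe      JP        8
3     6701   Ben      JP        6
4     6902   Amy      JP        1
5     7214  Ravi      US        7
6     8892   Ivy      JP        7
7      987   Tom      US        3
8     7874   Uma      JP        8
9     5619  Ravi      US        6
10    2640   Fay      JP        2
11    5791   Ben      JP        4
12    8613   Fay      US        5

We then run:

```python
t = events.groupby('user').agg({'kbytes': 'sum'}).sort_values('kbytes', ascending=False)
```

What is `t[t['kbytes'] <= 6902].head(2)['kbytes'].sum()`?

group by user, sum of kbytes:
      kbytes
user        
Amy     6902
Ben    12492
Fay    11253
Ivy     8892
Kai     3314
Ravi   12833
Tom     5986
Uma     7874
Zoe     2693
sort by kbytes descending:
      kbytes
user        
Ravi   12833
Ben    12492
Fay    11253
Ivy     8892
Uma     7874
Amy     6902
Tom     5986
Kai     3314
Zoe     2693
filter rows where kbytes <= 6902:
      kbytes
user        
Amy     6902
Tom     5986
Kai     3314
Zoe     2693
take first 2 rows:
      kbytes
user        
Amy     6902
Tom     5986
Reading off the sum of column 'kbytes', we get 12888.

12888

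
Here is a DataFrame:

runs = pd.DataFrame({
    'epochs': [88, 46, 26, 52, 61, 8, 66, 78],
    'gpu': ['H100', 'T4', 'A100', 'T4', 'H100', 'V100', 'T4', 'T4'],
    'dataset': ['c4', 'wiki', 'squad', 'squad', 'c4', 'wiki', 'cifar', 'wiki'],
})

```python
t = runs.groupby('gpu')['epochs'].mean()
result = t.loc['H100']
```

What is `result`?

74.5

group by gpu, mean of epochs:
gpu
A100    26.0
H100    74.5
T4      60.5
V100     8.0
Name: epochs, dtype: float64
So loc['H100'] = 74.5.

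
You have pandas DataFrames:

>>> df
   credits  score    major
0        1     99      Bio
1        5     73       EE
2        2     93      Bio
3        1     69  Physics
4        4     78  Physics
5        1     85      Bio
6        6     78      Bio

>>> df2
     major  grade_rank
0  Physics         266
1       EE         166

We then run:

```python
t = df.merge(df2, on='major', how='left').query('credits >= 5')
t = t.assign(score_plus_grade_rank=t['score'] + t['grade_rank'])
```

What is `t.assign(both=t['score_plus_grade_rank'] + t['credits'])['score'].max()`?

merge on 'major' (how='left') → 7 rows:
   credits  score    major  grade_rank
0        1     99      Bio         NaN
1        5     73       EE       166.0
2        2     93      Bio         NaN
3        1     69  Physics       266.0
4        4     78  Physics       266.0
5        1     85      Bio         NaN
6        6     78      Bio         NaN
filter rows where credits >= 5:
   credits  score major  grade_rank
1        5     73    EE       166.0
6        6     78   Bio         NaN
add column score_plus_grade_rank = t['score'] + t['grade_rank']:
   credits  score major  grade_rank  score_plus_grade_rank
1        5     73    EE       166.0                  239.0
6        6     78   Bio         NaN                    NaN
add column both = t['score_plus_grade_rank'] + t['credits']:
   credits  score major  grade_rank  score_plus_grade_rank   both
1        5     73    EE       166.0                  239.0  244.0
6        6     78   Bio         NaN                    NaN    NaN
Then the max of column 'score': 78

78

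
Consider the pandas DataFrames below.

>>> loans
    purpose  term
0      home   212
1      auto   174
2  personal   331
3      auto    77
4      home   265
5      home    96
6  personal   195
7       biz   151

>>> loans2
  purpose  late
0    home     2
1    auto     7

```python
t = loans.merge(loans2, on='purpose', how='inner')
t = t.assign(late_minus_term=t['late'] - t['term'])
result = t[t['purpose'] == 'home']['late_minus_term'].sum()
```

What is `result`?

-567

merge on 'purpose' (how='inner') → 5 rows:
  purpose  term  late
0    home   212     2
1    auto   174     7
2    auto    77     7
3    home   265     2
4    home    96     2
add column late_minus_term = t['late'] - t['term']:
  purpose  term  late  late_minus_term
0    home   212     2             -210
1    auto   174     7             -167
2    auto    77     7              -70
3    home   265     2             -263
4    home    96     2              -94
filter rows where purpose == 'home':
  purpose  term  late  late_minus_term
0    home   212     2             -210
3    home   265     2             -263
4    home    96     2              -94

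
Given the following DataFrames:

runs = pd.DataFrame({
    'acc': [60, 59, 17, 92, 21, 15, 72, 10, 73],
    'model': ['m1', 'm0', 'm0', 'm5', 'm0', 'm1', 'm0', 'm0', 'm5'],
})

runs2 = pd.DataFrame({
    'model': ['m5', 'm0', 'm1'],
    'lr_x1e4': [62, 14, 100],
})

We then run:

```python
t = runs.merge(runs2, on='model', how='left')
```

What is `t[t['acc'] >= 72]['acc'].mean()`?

merge on 'model' (how='left') → 9 rows:
   acc model  lr_x1e4
0   60    m1      100
1   59    m0       14
2   17    m0       14
3   92    m5       62
4   21    m0       14
5   15    m1      100
6   72    m0       14
7   10    m0       14
8   73    m5       62
filter rows where acc >= 72:
   acc model  lr_x1e4
3   92    m5       62
6   72    m0       14
8   73    m5       62

79.0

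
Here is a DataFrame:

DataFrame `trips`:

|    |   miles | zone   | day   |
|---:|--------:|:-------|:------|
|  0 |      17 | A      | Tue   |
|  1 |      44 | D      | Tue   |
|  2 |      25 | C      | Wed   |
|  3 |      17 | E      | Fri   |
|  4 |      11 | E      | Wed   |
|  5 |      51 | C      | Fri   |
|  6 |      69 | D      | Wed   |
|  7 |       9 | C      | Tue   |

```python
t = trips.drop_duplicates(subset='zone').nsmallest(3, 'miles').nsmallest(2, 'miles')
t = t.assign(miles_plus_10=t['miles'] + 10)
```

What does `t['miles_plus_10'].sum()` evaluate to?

54

drop duplicate zone (keep=first):
   miles zone  day
0     17    A  Tue
1     44    D  Tue
2     25    C  Wed
3     17    E  Fri
take 3 rows with smallest miles:
   miles zone  day
0     17    A  Tue
3     17    E  Fri
2     25    C  Wed
take 2 rows with smallest miles:
   miles zone  day
0     17    A  Tue
3     17    E  Fri
add column miles_plus_10 = t['miles'] + 10:
   miles zone  day  miles_plus_10
0     17    A  Tue             27
3     17    E  Fri             27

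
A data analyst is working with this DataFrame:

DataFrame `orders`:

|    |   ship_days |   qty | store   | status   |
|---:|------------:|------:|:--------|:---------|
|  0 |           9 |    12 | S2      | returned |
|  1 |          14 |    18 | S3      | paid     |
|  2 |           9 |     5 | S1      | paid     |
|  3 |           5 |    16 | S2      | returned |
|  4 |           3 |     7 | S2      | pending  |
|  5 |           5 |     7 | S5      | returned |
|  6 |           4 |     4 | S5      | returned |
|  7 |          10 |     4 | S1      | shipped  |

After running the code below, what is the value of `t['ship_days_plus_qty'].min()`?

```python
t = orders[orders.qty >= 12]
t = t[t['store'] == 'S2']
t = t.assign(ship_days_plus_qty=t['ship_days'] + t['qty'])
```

filter rows where qty >= 12:
   ship_days  qty store    status
0          9   12    S2  returned
1         14   18    S3      paid
3          5   16    S2  returned
filter rows where store == 'S2':
   ship_days  qty store    status
0          9   12    S2  returned
3          5   16    S2  returned
add column ship_days_plus_qty = t['ship_days'] + t['qty']:
   ship_days  qty store    status  ship_days_plus_qty
0          9   12    S2  returned                  21
3          5   16    S2  returned                  21
Finally, min of column 'ship_days_plus_qty' = 21.

21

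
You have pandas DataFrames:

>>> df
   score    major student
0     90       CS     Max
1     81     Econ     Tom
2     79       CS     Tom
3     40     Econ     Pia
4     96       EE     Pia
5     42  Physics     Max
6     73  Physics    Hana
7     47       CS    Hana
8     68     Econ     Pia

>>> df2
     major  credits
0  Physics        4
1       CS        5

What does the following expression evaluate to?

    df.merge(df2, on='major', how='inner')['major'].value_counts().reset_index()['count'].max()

merge on 'major' (how='inner') → 5 rows:
   score    major student  credits
0     90       CS     Max        5
1     79       CS     Tom        5
2     42  Physics     Max        4
3     73  Physics    Hana        4
4     47       CS    Hana        5
value_counts of major:
major
CS         3
Physics    2
Name: count, dtype: int64
reset_index():
     major  count
0       CS      3
1  Physics      2
So max() = 3.

3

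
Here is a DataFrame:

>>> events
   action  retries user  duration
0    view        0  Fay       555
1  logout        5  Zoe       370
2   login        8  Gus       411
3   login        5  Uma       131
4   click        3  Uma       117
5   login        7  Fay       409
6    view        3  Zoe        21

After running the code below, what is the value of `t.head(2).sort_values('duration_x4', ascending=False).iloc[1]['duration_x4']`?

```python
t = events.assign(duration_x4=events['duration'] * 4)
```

add column duration_x4 = events['duration'] * 4:
   action  retries user  duration  duration_x4
0    view        0  Fay       555         2220
1  logout        5  Zoe       370         1480
2   login        8  Gus       411         1644
3   login        5  Uma       131          524
4   click        3  Uma       117          468
5   login        7  Fay       409         1636
6    view        3  Zoe        21           84
take first 2 rows:
   action  retries user  duration  duration_x4
0    view        0  Fay       555         2220
1  logout        5  Zoe       370         1480
sort by duration_x4 descending:
   action  retries user  duration  duration_x4
0    view        0  Fay       555         2220
1  logout        5  Zoe       370         1480
Finally, value at position 1, column 'duration_x4' = 1480.

1480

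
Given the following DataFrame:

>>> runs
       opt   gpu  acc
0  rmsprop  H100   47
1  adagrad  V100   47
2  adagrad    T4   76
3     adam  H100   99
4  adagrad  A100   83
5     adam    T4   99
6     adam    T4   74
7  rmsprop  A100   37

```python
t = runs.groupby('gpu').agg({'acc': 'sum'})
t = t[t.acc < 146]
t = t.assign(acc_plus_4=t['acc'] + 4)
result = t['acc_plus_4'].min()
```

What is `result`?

51

group by gpu, sum of acc:
      acc
gpu      
A100  120
H100  146
T4    249
V100   47
filter rows where acc < 146:
      acc
gpu      
A100  120
V100   47
add column acc_plus_4 = t['acc'] + 4:
      acc  acc_plus_4
gpu                  
A100  120         124
V100   47          51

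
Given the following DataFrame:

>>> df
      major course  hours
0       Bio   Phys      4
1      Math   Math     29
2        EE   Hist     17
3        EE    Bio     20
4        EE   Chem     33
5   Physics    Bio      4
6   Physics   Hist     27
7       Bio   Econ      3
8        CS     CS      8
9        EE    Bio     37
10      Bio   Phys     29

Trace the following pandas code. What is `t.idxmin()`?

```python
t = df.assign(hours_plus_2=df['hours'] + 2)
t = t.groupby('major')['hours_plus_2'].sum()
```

add column hours_plus_2 = df['hours'] + 2:
      major course  hours  hours_plus_2
0       Bio   Phys      4             6
1      Math   Math     29            31
2        EE   Hist     17            19
3        EE    Bio     20            22
4        EE   Chem     33            35
5   Physics    Bio      4             6
6   Physics   Hist     27            29
7       Bio   Econ      3             5
8        CS     CS      8            10
9        EE    Bio     37            39
10      Bio   Phys     29            31
group by major, sum of hours_plus_2:
major
Bio         42
CS          10
EE         115
Math        31
Physics     35
Name: hours_plus_2, dtype: int64

CS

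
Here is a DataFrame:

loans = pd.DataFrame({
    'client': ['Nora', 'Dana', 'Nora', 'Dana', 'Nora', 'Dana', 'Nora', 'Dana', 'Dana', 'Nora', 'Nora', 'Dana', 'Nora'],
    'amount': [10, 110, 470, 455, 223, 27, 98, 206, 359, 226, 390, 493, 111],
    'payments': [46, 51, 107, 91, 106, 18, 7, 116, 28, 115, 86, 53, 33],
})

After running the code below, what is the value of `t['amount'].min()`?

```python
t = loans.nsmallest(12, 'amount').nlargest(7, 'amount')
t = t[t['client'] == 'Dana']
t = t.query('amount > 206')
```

take 12 rows with smallest amount:
   client  amount  payments
0    Nora      10        46
5    Dana      27        18
6    Nora      98         7
1    Dana     110        51
12   Nora     111        33
7    Dana     206       116
4    Nora     223       106
9    Nora     226       115
8    Dana     359        28
10   Nora     390        86
3    Dana     455        91
2    Nora     470       107
take 7 rows with largest amount:
   client  amount  payments
2    Nora     470       107
3    Dana     455        91
10   Nora     390        86
8    Dana     359        28
9    Nora     226       115
4    Nora     223       106
7    Dana     206       116
filter rows where client == 'Dana':
  client  amount  payments
3   Dana     455        91
8   Dana     359        28
7   Dana     206       116
filter rows where amount > 206:
  client  amount  payments
3   Dana     455        91
8   Dana     359        28
So min() = 359.

359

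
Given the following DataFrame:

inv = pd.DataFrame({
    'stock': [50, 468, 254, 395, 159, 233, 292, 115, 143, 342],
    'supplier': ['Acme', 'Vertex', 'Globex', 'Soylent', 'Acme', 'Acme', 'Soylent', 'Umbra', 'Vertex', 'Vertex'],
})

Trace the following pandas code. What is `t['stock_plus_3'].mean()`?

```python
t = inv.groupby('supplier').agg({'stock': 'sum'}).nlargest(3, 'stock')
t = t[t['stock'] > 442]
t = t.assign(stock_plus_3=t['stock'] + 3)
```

823.0

group by supplier, sum of stock:
          stock
supplier       
Acme        442
Globex      254
Soylent     687
Umbra       115
Vertex      953
take 3 rows with largest stock:
          stock
supplier       
Vertex      953
Soylent     687
Acme        442
filter rows where stock > 442:
          stock
supplier       
Vertex      953
Soylent     687
add column stock_plus_3 = t['stock'] + 3:
          stock  stock_plus_3
supplier                     
Vertex      953           956
Soylent     687           690
So mean() = 823.0.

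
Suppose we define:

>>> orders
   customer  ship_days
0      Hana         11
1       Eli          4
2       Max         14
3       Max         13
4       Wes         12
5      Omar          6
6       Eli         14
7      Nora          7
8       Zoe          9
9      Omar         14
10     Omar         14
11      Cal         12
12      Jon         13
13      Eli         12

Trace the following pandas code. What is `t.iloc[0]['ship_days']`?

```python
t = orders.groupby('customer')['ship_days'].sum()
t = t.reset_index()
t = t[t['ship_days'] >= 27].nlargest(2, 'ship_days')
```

group by customer, sum of ship_days:
customer
Cal     12
Eli     30
Hana    11
Jon     13
Max     27
Nora     7
Omar    34
Wes     12
Zoe      9
Name: ship_days, dtype: int64
reset_index():
  customer  ship_days
0      Cal         12
1      Eli         30
2     Hana         11
3      Jon         13
4      Max         27
5     Nora          7
6     Omar         34
7      Wes         12
8      Zoe          9
filter rows where ship_days >= 27:
  customer  ship_days
1      Eli         30
4      Max         27
6     Omar         34
take 2 rows with largest ship_days:
  customer  ship_days
6     Omar         34
1      Eli         30

34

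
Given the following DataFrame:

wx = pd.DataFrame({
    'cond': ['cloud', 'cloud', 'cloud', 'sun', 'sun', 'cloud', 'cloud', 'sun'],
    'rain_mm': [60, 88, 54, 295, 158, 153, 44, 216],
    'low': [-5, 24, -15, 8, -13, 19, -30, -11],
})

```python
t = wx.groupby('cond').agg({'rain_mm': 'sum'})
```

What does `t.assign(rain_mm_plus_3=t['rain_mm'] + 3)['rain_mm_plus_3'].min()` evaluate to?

group by cond, sum of rain_mm:
       rain_mm
cond          
cloud      399
sun        669
add column rain_mm_plus_3 = t['rain_mm'] + 3:
       rain_mm  rain_mm_plus_3
cond                          
cloud      399             402
sun        669             672
The min of column 'rain_mm_plus_3' is 402.

402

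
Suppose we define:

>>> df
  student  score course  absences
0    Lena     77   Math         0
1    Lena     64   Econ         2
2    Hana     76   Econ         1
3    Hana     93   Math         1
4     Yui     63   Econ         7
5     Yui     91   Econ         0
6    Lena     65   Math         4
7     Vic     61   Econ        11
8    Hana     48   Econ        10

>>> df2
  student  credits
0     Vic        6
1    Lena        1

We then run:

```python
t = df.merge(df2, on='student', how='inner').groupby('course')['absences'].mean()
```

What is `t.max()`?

6.5

merge on 'student' (how='inner') → 4 rows:
  student  score course  absences  credits
0    Lena     77   Math         0        1
1    Lena     64   Econ         2        1
2    Lena     65   Math         4        1
3     Vic     61   Econ        11        6
group by course, mean of absences:
course
Econ    6.5
Math    2.0
Name: absences, dtype: float64
Then the max of the resulting series: 6.5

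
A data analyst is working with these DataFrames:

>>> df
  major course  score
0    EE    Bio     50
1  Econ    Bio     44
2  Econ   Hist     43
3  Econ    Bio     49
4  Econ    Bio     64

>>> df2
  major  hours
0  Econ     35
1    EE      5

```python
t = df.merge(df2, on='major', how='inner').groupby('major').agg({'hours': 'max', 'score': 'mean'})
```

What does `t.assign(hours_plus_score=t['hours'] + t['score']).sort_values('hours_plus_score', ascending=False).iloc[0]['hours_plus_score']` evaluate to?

85.0

merge on 'major' (how='inner') → 5 rows:
  major course  score  hours
0    EE    Bio     50      5
1  Econ    Bio     44     35
2  Econ   Hist     43     35
3  Econ    Bio     49     35
4  Econ    Bio     64     35
group by major: max(hours), mean(score):
       hours  score
major              
EE         5   50.0
Econ      35   50.0
add column hours_plus_score = t['hours'] + t['score']:
       hours  score  hours_plus_score
major                                
EE         5   50.0              55.0
Econ      35   50.0              85.0
sort by hours_plus_score descending:
       hours  score  hours_plus_score
major                                
Econ      35   50.0              85.0
EE         5   50.0              55.0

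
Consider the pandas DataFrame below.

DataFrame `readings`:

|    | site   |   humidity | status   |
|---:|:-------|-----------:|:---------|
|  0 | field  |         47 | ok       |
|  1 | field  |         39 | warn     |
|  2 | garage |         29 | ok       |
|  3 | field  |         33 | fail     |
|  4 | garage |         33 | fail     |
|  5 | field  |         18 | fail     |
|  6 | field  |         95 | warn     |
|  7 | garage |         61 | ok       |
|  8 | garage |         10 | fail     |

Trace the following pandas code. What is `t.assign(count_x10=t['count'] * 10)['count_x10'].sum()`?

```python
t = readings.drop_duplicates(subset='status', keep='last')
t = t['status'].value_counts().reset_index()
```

30

drop duplicate status (keep=last):
     site  humidity status
6   field        95   warn
7  garage        61     ok
8  garage        10   fail
value_counts of status:
status
warn    1
ok      1
fail    1
Name: count, dtype: int64
reset_index():
  status  count
0   warn      1
1     ok      1
2   fail      1
add column count_x10 = t['count'] * 10:
  status  count  count_x10
0   warn      1         10
1     ok      1         10
2   fail      1         10
sum of column 'count_x10' → 30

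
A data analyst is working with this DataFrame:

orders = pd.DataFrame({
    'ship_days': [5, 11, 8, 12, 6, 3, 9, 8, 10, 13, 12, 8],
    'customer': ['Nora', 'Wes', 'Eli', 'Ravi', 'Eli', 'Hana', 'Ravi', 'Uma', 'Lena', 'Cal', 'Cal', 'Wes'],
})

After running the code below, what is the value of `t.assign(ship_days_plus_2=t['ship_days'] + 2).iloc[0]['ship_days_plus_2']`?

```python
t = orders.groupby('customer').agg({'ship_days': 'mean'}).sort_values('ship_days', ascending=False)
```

14.5

group by customer, mean of ship_days:
          ship_days
customer           
Cal            12.5
Eli             7.0
Hana            3.0
Lena           10.0
Nora            5.0
Ravi           10.5
Uma             8.0
Wes             9.5
sort by ship_days descending:
          ship_days
customer           
Cal            12.5
Ravi           10.5
Lena           10.0
Wes             9.5
Uma             8.0
Eli             7.0
Nora            5.0
Hana            3.0
add column ship_days_plus_2 = t['ship_days'] + 2:
          ship_days  ship_days_plus_2
customer                             
Cal            12.5              14.5
Ravi           10.5              12.5
Lena           10.0              12.0
Wes             9.5              11.5
Uma             8.0              10.0
Eli             7.0               9.0
Nora            5.0               7.0
Hana            3.0               5.0
Then the value at position 0, column 'ship_days_plus_2': 14.5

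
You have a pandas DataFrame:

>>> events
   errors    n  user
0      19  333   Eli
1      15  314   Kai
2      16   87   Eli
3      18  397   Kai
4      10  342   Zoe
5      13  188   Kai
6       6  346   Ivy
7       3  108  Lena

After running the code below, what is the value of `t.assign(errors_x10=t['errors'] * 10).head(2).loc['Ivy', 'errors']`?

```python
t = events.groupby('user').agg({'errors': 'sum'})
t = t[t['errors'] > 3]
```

6

group by user, sum of errors:
      errors
user        
Eli       35
Ivy        6
Kai       46
Lena       3
Zoe       10
filter rows where errors > 3:
      errors
user        
Eli       35
Ivy        6
Kai       46
Zoe       10
add column errors_x10 = t['errors'] * 10:
      errors  errors_x10
user                    
Eli       35         350
Ivy        6          60
Kai       46         460
Zoe       10         100
take first 2 rows:
      errors  errors_x10
user                    
Eli       35         350
Ivy        6          60
Hence 6.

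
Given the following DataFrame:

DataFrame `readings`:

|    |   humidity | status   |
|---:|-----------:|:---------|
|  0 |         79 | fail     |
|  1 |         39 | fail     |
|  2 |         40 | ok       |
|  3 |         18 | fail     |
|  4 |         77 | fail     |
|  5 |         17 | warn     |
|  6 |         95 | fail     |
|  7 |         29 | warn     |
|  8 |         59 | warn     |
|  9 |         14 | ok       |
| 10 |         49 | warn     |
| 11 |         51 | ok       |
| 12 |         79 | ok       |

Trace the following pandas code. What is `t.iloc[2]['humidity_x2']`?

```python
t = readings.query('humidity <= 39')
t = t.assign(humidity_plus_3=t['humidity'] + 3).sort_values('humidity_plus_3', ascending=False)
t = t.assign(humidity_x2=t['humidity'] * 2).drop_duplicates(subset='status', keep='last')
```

filter rows where humidity <= 39:
   humidity status
1        39   fail
3        18   fail
5        17   warn
7        29   warn
9        14     ok
add column humidity_plus_3 = t['humidity'] + 3:
   humidity status  humidity_plus_3
1        39   fail               42
3        18   fail               21
5        17   warn               20
7        29   warn               32
9        14     ok               17
sort by humidity_plus_3 descending:
   humidity status  humidity_plus_3
1        39   fail               42
7        29   warn               32
3        18   fail               21
5        17   warn               20
9        14     ok               17
add column humidity_x2 = t['humidity'] * 2:
   humidity status  humidity_plus_3  humidity_x2
1        39   fail               42           78
7        29   warn               32           58
3        18   fail               21           36
5        17   warn               20           34
9        14     ok               17           28
drop duplicate status (keep=last):
   humidity status  humidity_plus_3  humidity_x2
3        18   fail               21           36
5        17   warn               20           34
9        14     ok               17           28

28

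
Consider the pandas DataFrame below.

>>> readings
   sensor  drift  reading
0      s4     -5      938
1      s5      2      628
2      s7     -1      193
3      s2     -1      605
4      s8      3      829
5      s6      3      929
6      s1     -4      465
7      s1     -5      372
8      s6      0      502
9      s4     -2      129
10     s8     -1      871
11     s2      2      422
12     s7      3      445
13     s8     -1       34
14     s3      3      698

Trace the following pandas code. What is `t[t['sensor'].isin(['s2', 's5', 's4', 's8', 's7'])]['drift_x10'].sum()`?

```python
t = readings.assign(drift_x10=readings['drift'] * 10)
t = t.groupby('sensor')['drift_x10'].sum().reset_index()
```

add column drift_x10 = readings['drift'] * 10:
   sensor  drift  reading  drift_x10
0      s4     -5      938        -50
1      s5      2      628         20
2      s7     -1      193        -10
3      s2     -1      605        -10
4      s8      3      829         30
5      s6      3      929         30
6      s1     -4      465        -40
7      s1     -5      372        -50
8      s6      0      502          0
9      s4     -2      129        -20
10     s8     -1      871        -10
11     s2      2      422         20
12     s7      3      445         30
13     s8     -1       34        -10
14     s3      3      698         30
group by sensor, sum of drift_x10:
sensor
s1   -90
s2    10
s3    30
s4   -70
s5    20
s6    30
s7    20
s8    10
Name: drift_x10, dtype: int64
reset_index():
  sensor  drift_x10
0     s1        -90
1     s2         10
2     s3         30
3     s4        -70
4     s5         20
5     s6         30
6     s7         20
7     s8         10
filter rows where sensor in ['s2', 's5', 's4', 's8', 's7']:
  sensor  drift_x10
1     s2         10
3     s4        -70
4     s5         20
6     s7         20
7     s8         10
Hence -10.

-10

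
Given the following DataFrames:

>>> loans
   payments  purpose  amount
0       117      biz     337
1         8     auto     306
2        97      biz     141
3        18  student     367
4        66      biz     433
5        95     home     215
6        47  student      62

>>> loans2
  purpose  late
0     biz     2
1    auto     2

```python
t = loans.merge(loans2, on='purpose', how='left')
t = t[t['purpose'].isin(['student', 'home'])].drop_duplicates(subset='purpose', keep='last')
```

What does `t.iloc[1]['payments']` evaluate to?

merge on 'purpose' (how='left') → 7 rows:
   payments  purpose  amount  late
0       117      biz     337   2.0
1         8     auto     306   2.0
2        97      biz     141   2.0
3        18  student     367   NaN
4        66      biz     433   2.0
5        95     home     215   NaN
6        47  student      62   NaN
filter rows where purpose in ['student', 'home']:
   payments  purpose  amount  late
3        18  student     367   NaN
5        95     home     215   NaN
6        47  student      62   NaN
drop duplicate purpose (keep=last):
   payments  purpose  amount  late
5        95     home     215   NaN
6        47  student      62   NaN
Reading off the value at position 1, column 'payments', we get 47.

47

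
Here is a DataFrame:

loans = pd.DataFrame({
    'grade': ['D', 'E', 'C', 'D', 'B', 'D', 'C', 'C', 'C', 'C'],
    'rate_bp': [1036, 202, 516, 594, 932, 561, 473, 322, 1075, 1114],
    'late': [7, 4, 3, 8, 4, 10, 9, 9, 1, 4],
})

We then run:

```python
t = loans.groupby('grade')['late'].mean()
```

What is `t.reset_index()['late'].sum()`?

group by grade, mean of late:
grade
B    4.000000
C    5.200000
D    8.333333
E    4.000000
Name: late, dtype: float64
reset_index():
  grade      late
0     B  4.000000
1     C  5.200000
2     D  8.333333
3     E  4.000000
Finally, sum of column 'late' = 21.5333333333.

21.5333333333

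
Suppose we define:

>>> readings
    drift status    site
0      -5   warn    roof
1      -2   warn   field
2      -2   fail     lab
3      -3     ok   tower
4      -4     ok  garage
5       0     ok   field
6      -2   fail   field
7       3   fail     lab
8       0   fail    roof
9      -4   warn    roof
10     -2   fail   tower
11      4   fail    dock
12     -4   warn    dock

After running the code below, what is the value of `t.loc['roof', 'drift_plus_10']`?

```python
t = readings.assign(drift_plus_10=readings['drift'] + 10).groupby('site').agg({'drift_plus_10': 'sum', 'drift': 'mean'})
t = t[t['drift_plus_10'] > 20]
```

add column drift_plus_10 = readings['drift'] + 10:
    drift status    site  drift_plus_10
0      -5   warn    roof              5
1      -2   warn   field              8
2      -2   fail     lab              8
3      -3     ok   tower              7
4      -4     ok  garage              6
5       0     ok   field             10
6      -2   fail   field              8
7       3   fail     lab             13
8       0   fail    roof             10
9      -4   warn    roof              6
10     -2   fail   tower              8
11      4   fail    dock             14
12     -4   warn    dock              6
group by site: sum(drift_plus_10), mean(drift):
        drift_plus_10     drift
site                           
dock               20  0.000000
field              26 -1.333333
garage              6 -4.000000
lab                21  0.500000
roof               21 -3.000000
tower              15 -2.500000
filter rows where drift_plus_10 > 20:
       drift_plus_10     drift
site                          
field             26 -1.333333
lab               21  0.500000
roof              21 -3.000000
Then the value at row 'roof', column 'drift_plus_10': 21

21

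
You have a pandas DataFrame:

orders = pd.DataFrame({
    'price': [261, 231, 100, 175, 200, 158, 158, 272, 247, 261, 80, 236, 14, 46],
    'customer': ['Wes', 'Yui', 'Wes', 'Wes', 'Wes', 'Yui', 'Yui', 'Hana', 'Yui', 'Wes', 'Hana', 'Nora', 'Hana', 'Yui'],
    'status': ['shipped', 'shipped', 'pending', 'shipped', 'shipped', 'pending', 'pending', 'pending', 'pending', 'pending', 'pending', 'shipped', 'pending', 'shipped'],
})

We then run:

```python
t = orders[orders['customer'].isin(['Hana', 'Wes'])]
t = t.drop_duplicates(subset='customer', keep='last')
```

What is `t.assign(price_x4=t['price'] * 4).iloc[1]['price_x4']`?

56

filter rows where customer in ['Hana', 'Wes']:
    price customer   status
0     261      Wes  shipped
2     100      Wes  pending
3     175      Wes  shipped
4     200      Wes  shipped
7     272     Hana  pending
9     261      Wes  pending
10     80     Hana  pending
12     14     Hana  pending
drop duplicate customer (keep=last):
    price customer   status
9     261      Wes  pending
12     14     Hana  pending
add column price_x4 = t['price'] * 4:
    price customer   status  price_x4
9     261      Wes  pending      1044
12     14     Hana  pending        56
Hence 56.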